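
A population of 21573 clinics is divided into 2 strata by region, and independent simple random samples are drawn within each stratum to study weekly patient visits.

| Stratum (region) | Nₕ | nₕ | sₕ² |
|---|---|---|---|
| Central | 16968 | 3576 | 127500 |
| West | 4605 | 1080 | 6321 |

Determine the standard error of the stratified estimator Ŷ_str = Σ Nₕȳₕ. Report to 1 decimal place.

90537.0

Var(Ŷ_str) = Σₕ Nₕ²(1 − fₕ)sₕ²/nₕ.
Central: 16968²·(1 − 3576/16968)·127500/3576 = 8.1019353 × 10^9.
West: 4605²·(1 − 1080/4605)·6321/1080 = 9.5005947 × 10^7.
Sum = 8.1969412 × 10^9.
SE = √(8.1969412 × 10^9) = 90537.0.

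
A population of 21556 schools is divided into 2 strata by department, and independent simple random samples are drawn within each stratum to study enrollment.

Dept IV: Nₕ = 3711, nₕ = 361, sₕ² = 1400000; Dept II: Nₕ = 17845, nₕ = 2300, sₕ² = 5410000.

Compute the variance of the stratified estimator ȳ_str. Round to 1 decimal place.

1508.0

Var(ȳ_str) = Σₕ Wₕ²(1 − fₕ)sₕ²/nₕ with Wₕ = Nₕ/N, N = 21556.
Dept IV: Wₕ = 0.17215624; term = 0.17215624²·(1 − 0.09727836)·1400000/361 = 103.75768.
Dept II: Wₕ = 0.82784376; term = 0.82784376²·(1 − 0.12888764)·5410000/2300 = 1404.2368.
Sum = 1507.9945.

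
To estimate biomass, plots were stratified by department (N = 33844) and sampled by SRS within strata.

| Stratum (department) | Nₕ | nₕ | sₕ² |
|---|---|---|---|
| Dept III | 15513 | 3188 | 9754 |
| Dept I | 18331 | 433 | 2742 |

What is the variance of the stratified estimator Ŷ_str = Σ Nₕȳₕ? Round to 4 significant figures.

2.663 × 10^9

Var(Ŷ_str) = Σₕ Nₕ²(1 − fₕ)sₕ²/nₕ.
Dept III: 15513²·(1 − 3188/15513)·9754/3188 = 5.8498827 × 10^8.
Dept I: 18331²·(1 − 433/18331)·2742/433 = 2.0776396 × 10^9.
Sum = 2.6626279 × 10^9.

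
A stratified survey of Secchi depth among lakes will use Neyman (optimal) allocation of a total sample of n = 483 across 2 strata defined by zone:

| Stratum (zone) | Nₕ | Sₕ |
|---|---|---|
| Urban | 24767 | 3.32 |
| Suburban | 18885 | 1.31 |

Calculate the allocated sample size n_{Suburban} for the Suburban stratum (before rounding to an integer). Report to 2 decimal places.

Neyman allocation: nₕ = n·NₕSₕ / Σⱼ NⱼSⱼ.
Σ NⱼSⱼ = 24767·3.32 + 18885·1.31 = 106965.79.
n_{Suburban} = 483·18885·1.31 / 106965.79 = 111.71.

111.71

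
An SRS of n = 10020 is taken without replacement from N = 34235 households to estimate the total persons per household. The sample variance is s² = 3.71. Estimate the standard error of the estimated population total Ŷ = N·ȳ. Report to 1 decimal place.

Var(Ŷ) = N²·Var(ȳ) = N²·(1 − n/N)·s²/n.
f = 10020/34235 = 0.29268293; Var(ȳ) = 0.70731707·3.71/10020 = 2.6189085 × 10^-4.
Var(Ŷ) = 34235² · (2.6189085 × 10^-4) = 306945.3.
SE(Ŷ) = √(306945.3) = 554.0.

554.0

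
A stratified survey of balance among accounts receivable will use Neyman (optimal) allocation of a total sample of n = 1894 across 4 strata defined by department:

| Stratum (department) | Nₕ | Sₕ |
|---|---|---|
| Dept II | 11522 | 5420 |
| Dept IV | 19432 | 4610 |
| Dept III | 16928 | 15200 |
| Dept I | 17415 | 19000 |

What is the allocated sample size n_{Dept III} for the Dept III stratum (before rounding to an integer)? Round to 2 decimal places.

Neyman allocation: nₕ = n·NₕSₕ / Σⱼ NⱼSⱼ.
Σ NⱼSⱼ = 11522·5420 + 19432·4610 + 16928·15200 + 17415·19000 = 7.4022136 × 10^8.
n_{Dept III} = 1894·16928·15200 / (7.4022136 × 10^8) = 658.37.

658.37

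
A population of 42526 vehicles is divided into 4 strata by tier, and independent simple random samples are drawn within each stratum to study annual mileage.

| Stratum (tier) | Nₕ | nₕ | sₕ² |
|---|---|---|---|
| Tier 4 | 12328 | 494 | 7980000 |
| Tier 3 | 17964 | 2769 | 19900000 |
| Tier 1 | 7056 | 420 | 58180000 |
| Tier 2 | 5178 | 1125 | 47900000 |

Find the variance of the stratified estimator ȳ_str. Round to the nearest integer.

Var(ȳ_str) = Σₕ Wₕ²(1 − fₕ)sₕ²/nₕ with Wₕ = Nₕ/N, N = 42526.
Tier 4: Wₕ = 0.28989324; term = 0.28989324²·(1 − 0.04007138)·7980000/494 = 1303.14.
Tier 3: Wₕ = 0.42242393; term = 0.42242393²·(1 − 0.15414162)·19900000/2769 = 1084.7379.
Tier 1: Wₕ = 0.16592202; term = 0.16592202²·(1 − 0.05952381)·58180000/420 = 3586.5782.
Tier 2: Wₕ = 0.12176081; term = 0.12176081²·(1 − 0.21726535)·47900000/1125 = 494.0974.
Sum = 6468.5535.

6469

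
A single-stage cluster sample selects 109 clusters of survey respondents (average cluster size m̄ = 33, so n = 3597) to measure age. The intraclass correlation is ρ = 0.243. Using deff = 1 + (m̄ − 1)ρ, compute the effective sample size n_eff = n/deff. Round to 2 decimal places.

deff = 1 + (33 − 1)·0.243 = 1 + 7.776 = 8.776.
n_eff = 3597 / 8.776 = 409.87.

409.87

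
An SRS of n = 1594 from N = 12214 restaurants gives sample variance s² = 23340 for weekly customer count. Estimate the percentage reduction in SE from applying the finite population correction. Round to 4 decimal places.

6.7533

f = n/N = 1594/12214 = 0.13050598.
SE_no-fpc = √(s²/n) = 3.8265401; SE_fpc = √((1−f)s²/n) = 3.568121.
Ratio = √(1−f) = 0.93246663. Reduction = 100·(1 − 0.93246663) = 6.7533%.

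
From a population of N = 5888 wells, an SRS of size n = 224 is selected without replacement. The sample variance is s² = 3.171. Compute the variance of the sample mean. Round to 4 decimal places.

0.0136

Under SRS without replacement, Var(ȳ) = (1 − f)·s²/n with f = n/N = 224/5888 = 0.03804348.
Var(ȳ) = (1 − 0.03804348)·3.171/224 = 0.96195652·0.01415625 = 0.013617697.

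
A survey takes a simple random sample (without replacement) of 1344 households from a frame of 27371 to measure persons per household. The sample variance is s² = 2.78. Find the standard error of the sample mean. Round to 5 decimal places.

0.04435

Under SRS without replacement, Var(ȳ) = (1 − f)·s²/n with f = n/N = 1344/27371 = 0.04910307.
Var(ȳ) = (1 − 0.04910307)·2.78/1344 = 0.95089693·0.0020684524 = 0.001966885.
SE(ȳ) = √(0.001966885) = 0.04435.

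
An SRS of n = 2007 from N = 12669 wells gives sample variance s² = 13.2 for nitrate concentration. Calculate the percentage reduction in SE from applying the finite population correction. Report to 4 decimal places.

8.2622

f = n/N = 2007/12669 = 0.15841819.
SE_no-fpc = √(s²/n) = 0.081098585; SE_fpc = √((1−f)s²/n) = 0.074398032.
Ratio = √(1−f) = 0.91737768. Reduction = 100·(1 − 0.91737768) = 8.2622%.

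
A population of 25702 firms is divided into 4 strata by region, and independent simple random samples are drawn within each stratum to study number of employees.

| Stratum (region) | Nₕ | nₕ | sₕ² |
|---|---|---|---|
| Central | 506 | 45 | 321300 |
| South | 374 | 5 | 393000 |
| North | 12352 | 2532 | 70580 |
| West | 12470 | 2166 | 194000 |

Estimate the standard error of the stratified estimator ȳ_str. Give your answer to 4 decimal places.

Var(ȳ_str) = Σₕ Wₕ²(1 − fₕ)sₕ²/nₕ with Wₕ = Nₕ/N, N = 25702.
Central: Wₕ = 0.01968718; term = 0.01968718²·(1 − 0.08893281)·321300/45 = 2.5212494.
South: Wₕ = 0.01455140; term = 0.01455140²·(1 − 0.01336898)·393000/5 = 16.420511.
North: Wₕ = 0.48058517; term = 0.48058517²·(1 − 0.20498705)·70580/2532 = 5.1183842.
West: Wₕ = 0.48517625; term = 0.48517625²·(1 − 0.17369687)·194000/2166 = 17.421347.
Sum = 41.481492.
SE = √(41.481492) = 6.4406.

6.4406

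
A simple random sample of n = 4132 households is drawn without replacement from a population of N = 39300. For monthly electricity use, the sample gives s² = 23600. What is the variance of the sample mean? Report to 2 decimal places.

5.11

Under SRS without replacement, Var(ȳ) = (1 − f)·s²/n with f = n/N = 4132/39300 = 0.10513995.
Var(ȳ) = (1 − 0.10513995)·23600/4132 = 0.89486005·5.7115198 = 5.1110109.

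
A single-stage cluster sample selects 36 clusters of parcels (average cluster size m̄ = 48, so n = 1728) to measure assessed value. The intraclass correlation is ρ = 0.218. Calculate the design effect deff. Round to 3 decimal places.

deff = 1 + (48 − 1)·0.218 = 1 + 10.246 = 11.246.

11.246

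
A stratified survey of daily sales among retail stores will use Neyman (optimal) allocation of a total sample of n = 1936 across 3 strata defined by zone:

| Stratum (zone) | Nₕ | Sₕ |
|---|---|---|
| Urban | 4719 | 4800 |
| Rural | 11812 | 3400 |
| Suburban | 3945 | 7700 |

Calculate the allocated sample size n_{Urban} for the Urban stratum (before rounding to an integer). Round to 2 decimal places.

Neyman allocation: nₕ = n·NₕSₕ / Σⱼ NⱼSⱼ.
Σ NⱼSⱼ = 4719·4800 + 11812·3400 + 3945·7700 = 9.31885 × 10^7.
n_{Urban} = 1936·4719·4800 / (9.31885 × 10^7) = 470.58.

470.58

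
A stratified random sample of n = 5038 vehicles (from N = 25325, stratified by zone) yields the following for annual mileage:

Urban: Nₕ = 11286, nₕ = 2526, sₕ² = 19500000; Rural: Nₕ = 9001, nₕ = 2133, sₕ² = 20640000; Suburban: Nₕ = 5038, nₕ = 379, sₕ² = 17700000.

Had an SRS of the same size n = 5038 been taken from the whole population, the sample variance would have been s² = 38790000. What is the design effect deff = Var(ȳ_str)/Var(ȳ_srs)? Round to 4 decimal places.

0.6213

Var(ȳ_str) = Σ Wₕ²(1−fₕ)sₕ²/nₕ with Wₕ = Nₕ/25325:
  Urban: (11286/25325)²·(1−2526/11286)·19500000/2526 = 1189.9988
  Rural: (9001/25325)²·(1−2133/9001)·20640000/2133 = 932.69785
  Suburban: (5038/25325)²·(1−379/5038)·17700000/379 = 1709.173
  → Var(ȳ_str) = 3831.8697.
Var(ȳ_srs) = (1 − 5038/25325)·38790000/5038 = 6167.7959.
deff = 3831.8697 / 6167.7959 = 0.6213.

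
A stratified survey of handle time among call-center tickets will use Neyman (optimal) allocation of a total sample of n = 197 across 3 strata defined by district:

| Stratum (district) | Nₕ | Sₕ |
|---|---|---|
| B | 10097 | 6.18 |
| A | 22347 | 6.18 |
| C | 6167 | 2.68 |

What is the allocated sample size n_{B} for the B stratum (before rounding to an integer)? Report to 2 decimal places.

56.64

Neyman allocation: nₕ = n·NₕSₕ / Σⱼ NⱼSⱼ.
Σ NⱼSⱼ = 10097·6.18 + 22347·6.18 + 6167·2.68 = 217031.48.
n_{B} = 197·10097·6.18 / 217031.48 = 56.64.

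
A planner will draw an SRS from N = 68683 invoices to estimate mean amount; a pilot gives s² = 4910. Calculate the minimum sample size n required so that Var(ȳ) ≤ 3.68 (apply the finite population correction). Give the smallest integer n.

1309

Without fpc, n₀ = s²/D = 4910/3.68 = 1334.2391.
With fpc, (1 − n/N)·s²/n ≤ D requires n ≥ n₀/(1 + n₀/N) = 1334.2391/(1 + 1334.2391/68683) = 1308.8140.
Rounding up, n = 1309.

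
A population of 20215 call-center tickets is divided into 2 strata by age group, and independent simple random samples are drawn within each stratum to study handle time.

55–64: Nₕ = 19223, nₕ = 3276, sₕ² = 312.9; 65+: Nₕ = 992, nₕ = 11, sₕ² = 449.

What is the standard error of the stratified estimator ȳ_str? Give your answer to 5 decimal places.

0.41092

Var(ȳ_str) = Σₕ Wₕ²(1 − fₕ)sₕ²/nₕ with Wₕ = Nₕ/N, N = 20215.
55–64: Wₕ = 0.95092753; term = 0.95092753²·(1 − 0.17042085)·312.9/3276 = 0.071649694.
65+: Wₕ = 0.04907247; term = 0.04907247²·(1 − 0.01108871)·449/11 = 0.097204606.
Sum = 0.1688543.
SE = √(0.1688543) = 0.41092.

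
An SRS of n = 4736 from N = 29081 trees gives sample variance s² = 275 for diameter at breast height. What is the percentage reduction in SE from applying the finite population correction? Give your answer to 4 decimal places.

8.5044

f = n/N = 4736/29081 = 0.16285547.
SE_no-fpc = √(s²/n) = 0.24096863; SE_fpc = √((1−f)s²/n) = 0.2204757.
Ratio = √(1−f) = 0.91495602. Reduction = 100·(1 − 0.91495602) = 8.5044%.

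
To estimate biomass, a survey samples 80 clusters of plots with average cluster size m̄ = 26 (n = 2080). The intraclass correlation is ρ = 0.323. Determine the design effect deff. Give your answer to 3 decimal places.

deff = 1 + (26 − 1)·0.323 = 1 + 8.075 = 9.075.

9.075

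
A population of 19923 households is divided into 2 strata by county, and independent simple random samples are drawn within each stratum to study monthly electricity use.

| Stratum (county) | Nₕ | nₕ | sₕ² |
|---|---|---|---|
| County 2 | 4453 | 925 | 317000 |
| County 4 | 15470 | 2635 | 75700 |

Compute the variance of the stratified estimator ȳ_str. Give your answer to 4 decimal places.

27.9352

Var(ȳ_str) = Σₕ Wₕ²(1 − fₕ)sₕ²/nₕ with Wₕ = Nₕ/N, N = 19923.
County 2: Wₕ = 0.22351052; term = 0.22351052²·(1 − 0.20772513)·317000/925 = 13.564048.
County 4: Wₕ = 0.77648948; term = 0.77648948²·(1 − 0.17032967)·75700/2635 = 14.371165.
Sum = 27.935213.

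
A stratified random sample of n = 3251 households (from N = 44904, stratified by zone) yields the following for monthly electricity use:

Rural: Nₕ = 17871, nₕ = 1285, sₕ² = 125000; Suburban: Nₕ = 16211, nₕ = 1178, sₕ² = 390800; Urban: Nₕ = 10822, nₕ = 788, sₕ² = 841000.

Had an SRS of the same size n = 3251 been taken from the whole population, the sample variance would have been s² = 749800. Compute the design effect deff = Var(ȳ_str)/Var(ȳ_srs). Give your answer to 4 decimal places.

Var(ȳ_str) = Σ Wₕ²(1−fₕ)sₕ²/nₕ with Wₕ = Nₕ/44904:
  Rural: (17871/44904)²·(1−1285/17871)·125000/1285 = 14.299714
  Suburban: (16211/44904)²·(1−1178/16211)·390800/1178 = 40.095411
  Urban: (10822/44904)²·(1−788/10822)·841000/788 = 57.475313
  → Var(ȳ_str) = 111.87044.
Var(ȳ_srs) = (1 − 3251/44904)·749800/3251 = 213.93888.
deff = 111.87044 / 213.93888 = 0.5229.

0.5229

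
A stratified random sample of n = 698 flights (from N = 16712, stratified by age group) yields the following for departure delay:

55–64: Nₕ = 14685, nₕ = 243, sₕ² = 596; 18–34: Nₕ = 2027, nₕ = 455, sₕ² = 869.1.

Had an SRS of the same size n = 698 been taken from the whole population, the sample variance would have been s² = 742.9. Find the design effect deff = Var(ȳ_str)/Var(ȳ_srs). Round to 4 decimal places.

1.8475

Var(ȳ_str) = Σ Wₕ²(1−fₕ)sₕ²/nₕ with Wₕ = Nₕ/16712:
  55–64: (14685/16712)²·(1−243/14685)·596/243 = 1.8624491
  18–34: (2027/16712)²·(1−455/2027)·869.1/455 = 0.021792537
  → Var(ȳ_str) = 1.8842416.
Var(ȳ_srs) = (1 − 698/16712)·742.9/698 = 1.0198736.
deff = 1.8842416 / 1.0198736 = 1.8475.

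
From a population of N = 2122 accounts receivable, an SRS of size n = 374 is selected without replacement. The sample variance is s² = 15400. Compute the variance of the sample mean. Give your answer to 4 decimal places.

Under SRS without replacement, Var(ȳ) = (1 − f)·s²/n with f = n/N = 374/2122 = 0.17624882.
Var(ȳ) = (1 − 0.17624882)·15400/374 = 0.82375118·41.176471 = 33.919166.

33.9192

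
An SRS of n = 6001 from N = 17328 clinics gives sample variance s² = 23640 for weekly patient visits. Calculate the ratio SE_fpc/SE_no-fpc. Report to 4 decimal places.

0.8085

f = n/N = 6001/17328 = 0.34631810.
SE_no-fpc = √(s²/n) = 1.9847779; SE_fpc = √((1−f)s²/n) = 1.6047048.
Ratio = √(1−f) = 0.80850597.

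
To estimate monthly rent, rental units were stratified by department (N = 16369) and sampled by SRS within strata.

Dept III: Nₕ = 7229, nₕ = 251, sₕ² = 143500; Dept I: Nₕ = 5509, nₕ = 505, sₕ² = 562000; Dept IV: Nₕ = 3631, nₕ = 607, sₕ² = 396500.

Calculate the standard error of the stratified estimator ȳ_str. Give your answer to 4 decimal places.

15.7765

Var(ȳ_str) = Σₕ Wₕ²(1 − fₕ)sₕ²/nₕ with Wₕ = Nₕ/N, N = 16369.
Dept III: Wₕ = 0.44162747; term = 0.44162747²·(1 − 0.03472126)·143500/251 = 107.63241.
Dept I: Wₕ = 0.33655080; term = 0.33655080²·(1 − 0.09166818)·562000/505 = 114.49611.
Dept IV: Wₕ = 0.22182174; term = 0.22182174²·(1 − 0.16717158)·396500/607 = 26.768143.
Sum = 248.89666.
SE = √(248.89666) = 15.7765.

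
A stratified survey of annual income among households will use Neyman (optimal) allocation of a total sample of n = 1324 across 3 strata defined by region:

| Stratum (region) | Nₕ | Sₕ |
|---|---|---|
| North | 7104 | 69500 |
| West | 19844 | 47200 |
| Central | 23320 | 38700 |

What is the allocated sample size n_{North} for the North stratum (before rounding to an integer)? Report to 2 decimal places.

280.21

Neyman allocation: nₕ = n·NₕSₕ / Σⱼ NⱼSⱼ.
Σ NⱼSⱼ = 7104·69500 + 19844·47200 + 23320·38700 = 2.3328488 × 10^9.
n_{North} = 1324·7104·69500 / (2.3328488 × 10^9) = 280.21.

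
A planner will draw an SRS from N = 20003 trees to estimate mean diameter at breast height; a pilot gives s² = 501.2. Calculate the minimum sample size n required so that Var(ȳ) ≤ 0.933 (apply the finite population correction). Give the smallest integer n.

Without fpc, n₀ = s²/D = 501.2/0.933 = 537.1919.
With fpc, (1 − n/N)·s²/n ≤ D requires n ≥ n₀/(1 + n₀/N) = 537.1919/(1 + 537.1919/20003) = 523.1426.
Rounding up, n = 524.

524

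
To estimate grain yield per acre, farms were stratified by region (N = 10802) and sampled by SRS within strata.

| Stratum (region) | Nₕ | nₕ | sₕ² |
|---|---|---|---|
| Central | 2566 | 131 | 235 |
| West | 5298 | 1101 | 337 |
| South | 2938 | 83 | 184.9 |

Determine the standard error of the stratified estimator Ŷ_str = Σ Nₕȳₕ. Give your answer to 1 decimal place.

Var(Ŷ_str) = Σₕ Nₕ²(1 − fₕ)sₕ²/nₕ.
Central: 2566²·(1 − 131/2566)·235/131 = 1.1208621 × 10^7.
West: 5298²·(1 − 1101/5298)·337/1101 = 6.8060245 × 10^6.
South: 2938²·(1 − 83/2938)·184.9/83 = 1.8686016 × 10^7.
Sum = 3.6700662 × 10^7.
SE = √(3.6700662 × 10^7) = 6058.1.

6058.1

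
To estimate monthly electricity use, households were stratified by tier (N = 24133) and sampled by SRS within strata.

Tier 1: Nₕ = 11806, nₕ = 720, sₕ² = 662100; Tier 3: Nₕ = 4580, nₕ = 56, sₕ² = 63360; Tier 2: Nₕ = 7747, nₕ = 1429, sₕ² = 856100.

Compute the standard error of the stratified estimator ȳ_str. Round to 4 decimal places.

Var(ȳ_str) = Σₕ Wₕ²(1 − fₕ)sₕ²/nₕ with Wₕ = Nₕ/N, N = 24133.
Tier 1: Wₕ = 0.48920565; term = 0.48920565²·(1 − 0.06098594)·662100/720 = 206.6551.
Tier 3: Wₕ = 0.18978163; term = 0.18978163²·(1 − 0.01222707)·63360/56 = 40.252475.
Tier 2: Wₕ = 0.32101272; term = 0.32101272²·(1 − 0.18445850)·856100/1429 = 50.348069.
Sum = 297.25564.
SE = √(297.25564) = 17.2411.

17.2411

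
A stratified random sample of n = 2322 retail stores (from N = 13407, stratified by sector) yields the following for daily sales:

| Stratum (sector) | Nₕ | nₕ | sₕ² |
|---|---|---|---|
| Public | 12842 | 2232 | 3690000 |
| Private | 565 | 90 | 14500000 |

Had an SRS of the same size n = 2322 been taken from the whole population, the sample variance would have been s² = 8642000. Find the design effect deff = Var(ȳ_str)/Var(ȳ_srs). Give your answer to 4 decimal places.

0.4854

Var(ȳ_str) = Σ Wₕ²(1−fₕ)sₕ²/nₕ with Wₕ = Nₕ/13407:
  Public: (12842/13407)²·(1−2232/12842)·3690000/2232 = 1253.1902
  Private: (565/13407)²·(1−90/565)·14500000/90 = 240.54943
  → Var(ȳ_str) = 1493.7396.
Var(ȳ_srs) = (1 − 2322/13407)·8642000/2322 = 3077.2029.
deff = 1493.7396 / 3077.2029 = 0.4854.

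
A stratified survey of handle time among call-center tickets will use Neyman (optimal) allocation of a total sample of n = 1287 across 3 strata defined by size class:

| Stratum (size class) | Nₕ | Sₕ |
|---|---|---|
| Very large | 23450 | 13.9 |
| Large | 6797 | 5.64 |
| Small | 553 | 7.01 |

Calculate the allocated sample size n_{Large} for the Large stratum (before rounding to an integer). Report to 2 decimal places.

134.01

Neyman allocation: nₕ = n·NₕSₕ / Σⱼ NⱼSⱼ.
Σ NⱼSⱼ = 23450·13.9 + 6797·5.64 + 553·7.01 = 368166.61.
n_{Large} = 1287·6797·5.64 / 368166.61 = 134.01.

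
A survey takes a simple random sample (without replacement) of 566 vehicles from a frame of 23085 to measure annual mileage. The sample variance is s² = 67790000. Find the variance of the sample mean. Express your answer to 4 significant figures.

Under SRS without replacement, Var(ȳ) = (1 − f)·s²/n with f = n/N = 566/23085 = 0.02451809.
Var(ȳ) = (1 − 0.02451809)·67790000/566 = 0.97548191·119770.32 = 116833.78.

116800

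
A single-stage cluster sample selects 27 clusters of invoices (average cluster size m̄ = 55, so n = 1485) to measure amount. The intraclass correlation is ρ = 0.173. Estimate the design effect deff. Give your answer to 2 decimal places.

10.34

deff = 1 + (55 − 1)·0.173 = 1 + 9.342 = 10.342.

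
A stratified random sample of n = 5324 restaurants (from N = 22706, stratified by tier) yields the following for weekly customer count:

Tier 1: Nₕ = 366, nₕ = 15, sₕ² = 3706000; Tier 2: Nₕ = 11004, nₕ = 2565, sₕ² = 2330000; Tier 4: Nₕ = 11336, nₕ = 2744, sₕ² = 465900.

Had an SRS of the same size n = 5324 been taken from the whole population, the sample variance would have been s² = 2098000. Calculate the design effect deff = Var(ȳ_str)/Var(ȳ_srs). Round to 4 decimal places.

Var(ȳ_str) = Σ Wₕ²(1−fₕ)sₕ²/nₕ with Wₕ = Nₕ/22706:
  Tier 1: (366/22706)²·(1−15/366)·3706000/15 = 61.563187
  Tier 2: (11004/22706)²·(1−2565/11004)·2330000/2565 = 163.61716
  Tier 4: (11336/22706)²·(1−2744/11336)·465900/2744 = 32.076091
  → Var(ȳ_str) = 257.25644.
Var(ȳ_srs) = (1 − 5324/22706)·2098000/5324 = 301.66613.
deff = 257.25644 / 301.66613 = 0.8528.

0.8528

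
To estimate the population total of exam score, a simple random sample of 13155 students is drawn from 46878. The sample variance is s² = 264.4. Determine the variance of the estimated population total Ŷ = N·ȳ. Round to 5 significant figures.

3.1774 × 10^7

Var(Ŷ) = N²·Var(ȳ) = N²·(1 − n/N)·s²/n.
f = 13155/46878 = 0.28062204; Var(ȳ) = 0.71937796·264.4/13155 = 0.014458649.
Var(Ŷ) = 46878² · 0.014458649 = 3.1773559 × 10^7.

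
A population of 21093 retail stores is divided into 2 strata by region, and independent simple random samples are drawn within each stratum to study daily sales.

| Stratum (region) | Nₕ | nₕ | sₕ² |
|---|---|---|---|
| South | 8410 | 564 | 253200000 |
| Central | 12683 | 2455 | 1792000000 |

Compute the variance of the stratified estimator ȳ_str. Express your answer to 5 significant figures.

Var(ȳ_str) = Σₕ Wₕ²(1 − fₕ)sₕ²/nₕ with Wₕ = Nₕ/N, N = 21093.
South: Wₕ = 0.39871047; term = 0.39871047²·(1 − 0.06706302)·253200000/564 = 66581.288.
Central: Wₕ = 0.60128953; term = 0.60128953²·(1 − 0.19356619)·1792000000/2455 = 212824.94.
Sum = 279406.23.

279410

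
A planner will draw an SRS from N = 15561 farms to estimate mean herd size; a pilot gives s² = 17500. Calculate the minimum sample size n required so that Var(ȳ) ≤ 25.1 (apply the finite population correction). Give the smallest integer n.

Without fpc, n₀ = s²/D = 17500/25.1 = 697.2112.
With fpc, (1 − n/N)·s²/n ≤ D requires n ≥ n₀/(1 + n₀/N) = 697.2112/(1 + 697.2112/15561) = 667.3122.
Rounding up, n = 668.

668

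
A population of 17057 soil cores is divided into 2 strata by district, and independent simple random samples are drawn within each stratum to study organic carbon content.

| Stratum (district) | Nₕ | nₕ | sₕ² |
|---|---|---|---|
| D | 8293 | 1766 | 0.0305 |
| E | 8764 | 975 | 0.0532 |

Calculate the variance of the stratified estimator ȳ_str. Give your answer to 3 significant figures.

1.60 × 10^-5

Var(ȳ_str) = Σₕ Wₕ²(1 − fₕ)sₕ²/nₕ with Wₕ = Nₕ/N, N = 17057.
D: Wₕ = 0.48619335; term = 0.48619335²·(1 − 0.21295068)·0.0305/1766 = 3.2131361 × 10^-6.
E: Wₕ = 0.51380665; term = 0.51380665²·(1 − 0.11125057)·0.0532/975 = 1.2802235 × 10^-5.
Sum = 1.6015371 × 10^-5.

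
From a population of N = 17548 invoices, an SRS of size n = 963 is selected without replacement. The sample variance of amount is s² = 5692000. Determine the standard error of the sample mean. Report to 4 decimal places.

74.7417

Under SRS without replacement, Var(ȳ) = (1 − f)·s²/n with f = n/N = 963/17548 = 0.05487805.
Var(ȳ) = (1 − 0.05487805)·5692000/963 = 0.94512195·5910.6957 = 5586.3283.
SE(ȳ) = √(5586.3283) = 74.7417.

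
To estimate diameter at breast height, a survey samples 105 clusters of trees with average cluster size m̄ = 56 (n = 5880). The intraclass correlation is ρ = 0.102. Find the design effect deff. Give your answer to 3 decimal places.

deff = 1 + (56 − 1)·0.102 = 1 + 5.61 = 6.61.

6.610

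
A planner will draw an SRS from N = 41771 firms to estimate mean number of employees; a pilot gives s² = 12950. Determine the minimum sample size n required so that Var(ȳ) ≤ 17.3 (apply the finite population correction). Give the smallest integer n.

Without fpc, n₀ = s²/D = 12950/17.3 = 748.5549.
With fpc, (1 − n/N)·s²/n ≤ D requires n ≥ n₀/(1 + n₀/N) = 748.5549/(1 + 748.5549/41771) = 735.3766.
Rounding up, n = 736.

736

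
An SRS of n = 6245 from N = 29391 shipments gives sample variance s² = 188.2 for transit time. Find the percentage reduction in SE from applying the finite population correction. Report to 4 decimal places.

11.2577

f = n/N = 6245/29391 = 0.21248001.
SE_no-fpc = √(s²/n) = 0.17359755; SE_fpc = √((1−f)s²/n) = 0.1540545.
Ratio = √(1−f) = 0.88742323. Reduction = 100·(1 − 0.88742323) = 11.2577%.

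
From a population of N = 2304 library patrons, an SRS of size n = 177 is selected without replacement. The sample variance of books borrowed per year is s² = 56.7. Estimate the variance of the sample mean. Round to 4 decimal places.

Under SRS without replacement, Var(ȳ) = (1 − f)·s²/n with f = n/N = 177/2304 = 0.07682292.
Var(ȳ) = (1 − 0.07682292)·56.7/177 = 0.92317708·0.32033898 = 0.29572961.

0.2957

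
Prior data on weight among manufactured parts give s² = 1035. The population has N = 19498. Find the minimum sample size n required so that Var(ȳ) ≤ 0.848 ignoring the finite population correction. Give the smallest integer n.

1221

Without fpc, n₀ = s²/D = 1035/0.848 = 1220.5189.
Rounding up, n = 1221.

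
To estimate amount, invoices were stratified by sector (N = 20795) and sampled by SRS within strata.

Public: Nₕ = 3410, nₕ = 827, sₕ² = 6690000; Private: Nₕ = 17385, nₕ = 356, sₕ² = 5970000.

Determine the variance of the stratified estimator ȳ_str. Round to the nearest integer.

Var(ȳ_str) = Σₕ Wₕ²(1 − fₕ)sₕ²/nₕ with Wₕ = Nₕ/N, N = 20795.
Public: Wₕ = 0.16398173; term = 0.16398173²·(1 − 0.24252199)·6690000/827 = 164.77129.
Private: Wₕ = 0.83601827; term = 0.83601827²·(1 − 0.02047742)·5970000/356 = 11480.752.
Sum = 11645.523.

11646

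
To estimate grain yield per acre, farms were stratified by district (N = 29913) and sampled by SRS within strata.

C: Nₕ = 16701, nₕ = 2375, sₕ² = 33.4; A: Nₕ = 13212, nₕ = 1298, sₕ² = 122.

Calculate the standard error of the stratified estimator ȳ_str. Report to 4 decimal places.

Var(ȳ_str) = Σₕ Wₕ²(1 − fₕ)sₕ²/nₕ with Wₕ = Nₕ/N, N = 29913.
C: Wₕ = 0.55831913; term = 0.55831913²·(1 − 0.14220705)·33.4/2375 = 0.0037603679.
A: Wₕ = 0.44168087; term = 0.44168087²·(1 − 0.09824402)·122/1298 = 0.016534511.
Sum = 0.020294879.
SE = √(0.020294879) = 0.1425.

0.1425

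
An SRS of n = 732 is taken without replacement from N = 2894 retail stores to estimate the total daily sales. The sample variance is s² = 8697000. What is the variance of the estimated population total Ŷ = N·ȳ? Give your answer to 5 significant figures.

Var(Ŷ) = N²·Var(ȳ) = N²·(1 − n/N)·s²/n.
f = 732/2894 = 0.25293711; Var(ȳ) = 0.74706289·8697000/732 = 8875.9644.
Var(Ŷ) = 2894² · 8875.9644 = 7.4338297 × 10^10.

7.4338 × 10^10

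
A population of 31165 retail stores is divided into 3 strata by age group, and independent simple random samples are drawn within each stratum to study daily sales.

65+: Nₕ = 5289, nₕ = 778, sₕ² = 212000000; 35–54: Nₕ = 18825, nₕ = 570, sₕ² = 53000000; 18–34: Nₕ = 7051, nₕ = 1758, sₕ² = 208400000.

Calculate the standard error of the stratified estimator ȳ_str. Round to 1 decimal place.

Var(ȳ_str) = Σₕ Wₕ²(1 − fₕ)sₕ²/nₕ with Wₕ = Nₕ/N, N = 31165.
65+: Wₕ = 0.16970961; term = 0.16970961²·(1 − 0.14709775)·212000000/778 = 6693.7332.
35–54: Wₕ = 0.60404300; term = 0.60404300²·(1 − 0.03027888)·53000000/570 = 32899.066.
18–34: Wₕ = 0.22624739; term = 0.22624739²·(1 − 0.24932634)·208400000/1758 = 4555.0924.
Sum = 44147.892.
SE = √(44147.892) = 210.1.

210.1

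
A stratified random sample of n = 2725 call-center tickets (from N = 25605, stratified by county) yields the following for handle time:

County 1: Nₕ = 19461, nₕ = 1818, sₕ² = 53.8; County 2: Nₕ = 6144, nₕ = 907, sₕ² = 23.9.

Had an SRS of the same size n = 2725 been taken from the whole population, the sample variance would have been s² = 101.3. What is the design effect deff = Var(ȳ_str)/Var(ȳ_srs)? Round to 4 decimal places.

Var(ȳ_str) = Σ Wₕ²(1−fₕ)sₕ²/nₕ with Wₕ = Nₕ/25605:
  County 1: (19461/25605)²·(1−1818/19461)·53.8/1818 = 0.015498027
  County 2: (6144/25605)²·(1−907/6144)·23.9/907 = 0.0012932272
  → Var(ȳ_str) = 0.016791254.
Var(ȳ_srs) = (1 − 2725/25605)·101.3/2725 = 0.033218053.
deff = 0.016791254 / 0.033218053 = 0.5055.

0.5055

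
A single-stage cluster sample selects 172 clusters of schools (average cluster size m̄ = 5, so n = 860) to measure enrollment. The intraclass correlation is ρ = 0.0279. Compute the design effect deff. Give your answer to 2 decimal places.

deff = 1 + (5 − 1)·0.0279 = 1 + 0.1116 = 1.1116.

1.11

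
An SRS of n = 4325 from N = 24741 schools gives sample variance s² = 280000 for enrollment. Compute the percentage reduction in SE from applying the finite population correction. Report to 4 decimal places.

9.1601

f = n/N = 4325/24741 = 0.17481104.
SE_no-fpc = √(s²/n) = 8.0461099; SE_fpc = √((1−f)s²/n) = 7.3090791.
Ratio = √(1−f) = 0.90839912. Reduction = 100·(1 − 0.90839912) = 9.1601%.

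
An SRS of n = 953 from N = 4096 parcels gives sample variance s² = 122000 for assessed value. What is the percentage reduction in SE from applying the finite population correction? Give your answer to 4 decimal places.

12.4024

f = n/N = 953/4096 = 0.23266602.
SE_no-fpc = √(s²/n) = 11.31445; SE_fpc = √((1−f)s²/n) = 9.9111873.
Ratio = √(1−f) = 0.87597602. Reduction = 100·(1 − 0.87597602) = 12.4024%.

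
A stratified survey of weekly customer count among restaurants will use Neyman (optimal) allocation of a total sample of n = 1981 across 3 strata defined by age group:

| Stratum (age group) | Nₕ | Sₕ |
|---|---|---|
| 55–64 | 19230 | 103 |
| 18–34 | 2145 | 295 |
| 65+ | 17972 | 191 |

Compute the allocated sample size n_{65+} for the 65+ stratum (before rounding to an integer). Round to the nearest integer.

1125

Neyman allocation: nₕ = n·NₕSₕ / Σⱼ NⱼSⱼ.
Σ NⱼSⱼ = 19230·103 + 2145·295 + 17972·191 = 6.046117 × 10^6.
n_{65+} = 1981·17972·191 / (6.046117 × 10^6) = 1125.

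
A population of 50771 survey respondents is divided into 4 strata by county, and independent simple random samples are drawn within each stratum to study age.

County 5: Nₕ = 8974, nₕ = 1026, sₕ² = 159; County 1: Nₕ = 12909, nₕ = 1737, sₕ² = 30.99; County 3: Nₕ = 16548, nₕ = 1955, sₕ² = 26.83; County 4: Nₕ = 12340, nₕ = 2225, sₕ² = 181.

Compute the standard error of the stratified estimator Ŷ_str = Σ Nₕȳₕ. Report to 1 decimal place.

Var(Ŷ_str) = Σₕ Nₕ²(1 − fₕ)sₕ²/nₕ.
County 5: 8974²·(1 − 1026/8974)·159/1026 = 1.1053344 × 10^7.
County 1: 12909²·(1 − 1737/12909)·30.99/1737 = 2.5730326 × 10^6.
County 3: 16548²·(1 − 1955/16548)·26.83/1955 = 3.3140878 × 10^6.
County 4: 12340²·(1 − 2225/12340)·181/2225 = 1.0153823 × 10^7.
Sum = 2.7094287 × 10^7.
SE = √(2.7094287 × 10^7) = 5205.2.

5205.2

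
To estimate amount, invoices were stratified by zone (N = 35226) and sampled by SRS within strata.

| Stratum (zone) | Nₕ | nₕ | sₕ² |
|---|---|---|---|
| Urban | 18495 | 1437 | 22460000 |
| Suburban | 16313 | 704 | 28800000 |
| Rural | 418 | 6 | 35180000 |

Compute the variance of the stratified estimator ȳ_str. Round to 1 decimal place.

Var(ȳ_str) = Σₕ Wₕ²(1 − fₕ)sₕ²/nₕ with Wₕ = Nₕ/N, N = 35226.
Urban: Wₕ = 0.52503832; term = 0.52503832²·(1 − 0.07769667)·22460000/1437 = 3973.8253.
Suburban: Wₕ = 0.46309544; term = 0.46309544²·(1 − 0.04315577)·28800000/704 = 8394.6401.
Rural: Wₕ = 0.01186624; term = 0.01186624²·(1 − 0.01435407)·35180000/6 = 813.75079.
Sum = 13182.216.

13182.2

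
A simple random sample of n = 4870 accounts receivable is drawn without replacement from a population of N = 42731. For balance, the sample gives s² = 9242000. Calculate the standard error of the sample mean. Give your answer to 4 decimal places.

Under SRS without replacement, Var(ȳ) = (1 − f)·s²/n with f = n/N = 4870/42731 = 0.11396878.
Var(ȳ) = (1 − 0.11396878)·9242000/4870 = 0.88603122·1897.7413 = 1681.458.
SE(ȳ) = √(1681.458) = 41.0056.

41.0056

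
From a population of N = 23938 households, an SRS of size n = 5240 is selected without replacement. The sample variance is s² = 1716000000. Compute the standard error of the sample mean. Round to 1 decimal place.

505.8

Under SRS without replacement, Var(ȳ) = (1 − f)·s²/n with f = n/N = 5240/23938 = 0.21889882.
Var(ȳ) = (1 − 0.21889882)·1716000000/5240 = 0.78110118·327480.92 = 255795.73.
SE(ȳ) = √(255795.73) = 505.8.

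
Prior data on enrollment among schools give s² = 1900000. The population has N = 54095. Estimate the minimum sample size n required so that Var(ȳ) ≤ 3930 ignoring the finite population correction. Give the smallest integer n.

Without fpc, n₀ = s²/D = 1900000/3930 = 483.4606.
Rounding up, n = 484.

484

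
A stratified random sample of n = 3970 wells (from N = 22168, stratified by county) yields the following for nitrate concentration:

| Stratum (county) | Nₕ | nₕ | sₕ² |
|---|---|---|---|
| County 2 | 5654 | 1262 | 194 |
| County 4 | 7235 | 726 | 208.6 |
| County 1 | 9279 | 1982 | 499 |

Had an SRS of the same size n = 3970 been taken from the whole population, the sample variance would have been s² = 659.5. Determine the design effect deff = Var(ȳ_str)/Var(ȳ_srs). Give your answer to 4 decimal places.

Var(ȳ_str) = Σ Wₕ²(1−fₕ)sₕ²/nₕ with Wₕ = Nₕ/22168:
  County 2: (5654/22168)²·(1−1262/5654)·194/1262 = 0.007767969
  County 4: (7235/22168)²·(1−726/7235)·208.6/726 = 0.027534517
  County 1: (9279/22168)²·(1−1982/9279)·499/1982 = 0.034688809
  → Var(ȳ_str) = 0.069991295.
Var(ȳ_srs) = (1 − 3970/22168)·659.5/3970 = 0.13637082.
deff = 0.069991295 / 0.13637082 = 0.5132.

0.5132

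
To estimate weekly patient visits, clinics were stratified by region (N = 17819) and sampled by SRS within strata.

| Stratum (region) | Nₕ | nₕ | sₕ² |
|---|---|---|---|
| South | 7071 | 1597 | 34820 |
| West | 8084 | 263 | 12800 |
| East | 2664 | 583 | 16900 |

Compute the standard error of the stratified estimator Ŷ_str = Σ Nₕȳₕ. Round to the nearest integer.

63889

Var(Ŷ_str) = Σₕ Nₕ²(1 − fₕ)sₕ²/nₕ.
South: 7071²·(1 − 1597/7071)·34820/1597 = 8.4393594 × 10^8.
West: 8084²·(1 − 263/8084)·12800/263 = 3.0771085 × 10^9.
East: 2664²·(1 − 583/2664)·16900/583 = 1.6070317 × 10^8.
Sum = 4.0817476 × 10^9.
SE = √(4.0817476 × 10^9) = 63889.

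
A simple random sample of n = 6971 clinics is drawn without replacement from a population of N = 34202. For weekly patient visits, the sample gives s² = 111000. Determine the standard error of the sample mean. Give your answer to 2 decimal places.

3.56

Under SRS without replacement, Var(ȳ) = (1 − f)·s²/n with f = n/N = 6971/34202 = 0.20381849.
Var(ȳ) = (1 − 0.20381849)·111000/6971 = 0.79618151·15.92311 = 12.677686.
SE(ȳ) = √(12.677686) = 3.56.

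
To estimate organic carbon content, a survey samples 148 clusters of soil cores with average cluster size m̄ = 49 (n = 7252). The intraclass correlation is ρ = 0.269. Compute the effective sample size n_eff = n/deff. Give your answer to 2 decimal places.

deff = 1 + (49 − 1)·0.269 = 1 + 12.912 = 13.912.
n_eff = 7252 / 13.912 = 521.28.

521.28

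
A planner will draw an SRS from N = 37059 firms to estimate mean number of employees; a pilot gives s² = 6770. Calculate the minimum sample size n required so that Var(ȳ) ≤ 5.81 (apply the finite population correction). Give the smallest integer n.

1130

Without fpc, n₀ = s²/D = 6770/5.81 = 1165.2324.
With fpc, (1 − n/N)·s²/n ≤ D requires n ≥ n₀/(1 + n₀/N) = 1165.2324/(1 + 1165.2324/37059) = 1129.7113.
Rounding up, n = 1130.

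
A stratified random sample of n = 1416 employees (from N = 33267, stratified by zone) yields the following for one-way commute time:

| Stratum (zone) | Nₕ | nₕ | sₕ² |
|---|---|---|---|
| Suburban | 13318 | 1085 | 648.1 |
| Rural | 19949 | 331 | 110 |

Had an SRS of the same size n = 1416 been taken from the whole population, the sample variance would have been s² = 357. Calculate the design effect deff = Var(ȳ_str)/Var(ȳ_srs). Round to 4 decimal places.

Var(ȳ_str) = Σ Wₕ²(1−fₕ)sₕ²/nₕ with Wₕ = Nₕ/33267:
  Suburban: (13318/33267)²·(1−1085/13318)·648.1/1085 = 0.087934033
  Rural: (19949/33267)²·(1−331/19949)·110/331 = 0.1175204
  → Var(ȳ_str) = 0.20545443.
Var(ȳ_srs) = (1 − 1416/33267)·357/1416 = 0.24138729.
deff = 0.20545443 / 0.24138729 = 0.8511.

0.8511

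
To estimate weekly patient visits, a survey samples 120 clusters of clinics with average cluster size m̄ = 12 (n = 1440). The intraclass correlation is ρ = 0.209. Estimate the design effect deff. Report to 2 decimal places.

deff = 1 + (12 − 1)·0.209 = 1 + 2.299 = 3.299.

3.30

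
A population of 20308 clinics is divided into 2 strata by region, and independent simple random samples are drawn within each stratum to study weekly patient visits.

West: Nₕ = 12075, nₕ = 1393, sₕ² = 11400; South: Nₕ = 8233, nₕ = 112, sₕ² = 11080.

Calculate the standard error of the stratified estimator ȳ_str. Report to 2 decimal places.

4.31

Var(ȳ_str) = Σₕ Wₕ²(1 − fₕ)sₕ²/nₕ with Wₕ = Nₕ/N, N = 20308.
West: Wₕ = 0.59459326; term = 0.59459326²·(1 − 0.11536232)·11400/1393 = 2.5595236.
South: Wₕ = 0.40540674; term = 0.40540674²·(1 − 0.01360379)·11080/112 = 16.038179.
Sum = 18.597703.
SE = √(18.597703) = 4.31.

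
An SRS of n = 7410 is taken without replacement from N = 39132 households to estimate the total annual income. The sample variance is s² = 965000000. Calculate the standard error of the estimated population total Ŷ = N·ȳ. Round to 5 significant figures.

1.2715 × 10^7

Var(Ŷ) = N²·Var(ȳ) = N²·(1 − n/N)·s²/n.
f = 7410/39132 = 0.18935909; Var(ȳ) = 0.81064091·965000000/7410 = 105569.29.
Var(Ŷ) = 39132² · 105569.29 = 1.6165967 × 10^14.
SE(Ŷ) = √(1.6165967 × 10^14) = 1.2715 × 10^7.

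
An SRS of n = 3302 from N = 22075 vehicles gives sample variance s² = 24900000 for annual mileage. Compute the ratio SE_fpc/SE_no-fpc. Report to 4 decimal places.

f = n/N = 3302/22075 = 0.14958097.
SE_no-fpc = √(s²/n) = 86.838265; SE_fpc = √((1−f)s²/n) = 80.080656.
Ratio = √(1−f) = 0.92218167.

0.9222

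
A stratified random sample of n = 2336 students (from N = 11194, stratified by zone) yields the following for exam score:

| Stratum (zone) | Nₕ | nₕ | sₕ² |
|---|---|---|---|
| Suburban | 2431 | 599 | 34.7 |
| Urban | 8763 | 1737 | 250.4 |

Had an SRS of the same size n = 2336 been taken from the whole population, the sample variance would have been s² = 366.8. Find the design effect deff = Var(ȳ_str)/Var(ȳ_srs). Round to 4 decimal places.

Var(ȳ_str) = Σ Wₕ²(1−fₕ)sₕ²/nₕ with Wₕ = Nₕ/11194:
  Suburban: (2431/11194)²·(1−599/2431)·34.7/599 = 0.0020589342
  Urban: (8763/11194)²·(1−1737/8763)·250.4/1737 = 0.070831242
  → Var(ȳ_str) = 0.072890176.
Var(ȳ_srs) = (1 − 2336/11194)·366.8/2336 = 0.12425299.
deff = 0.072890176 / 0.12425299 = 0.5866.

0.5866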